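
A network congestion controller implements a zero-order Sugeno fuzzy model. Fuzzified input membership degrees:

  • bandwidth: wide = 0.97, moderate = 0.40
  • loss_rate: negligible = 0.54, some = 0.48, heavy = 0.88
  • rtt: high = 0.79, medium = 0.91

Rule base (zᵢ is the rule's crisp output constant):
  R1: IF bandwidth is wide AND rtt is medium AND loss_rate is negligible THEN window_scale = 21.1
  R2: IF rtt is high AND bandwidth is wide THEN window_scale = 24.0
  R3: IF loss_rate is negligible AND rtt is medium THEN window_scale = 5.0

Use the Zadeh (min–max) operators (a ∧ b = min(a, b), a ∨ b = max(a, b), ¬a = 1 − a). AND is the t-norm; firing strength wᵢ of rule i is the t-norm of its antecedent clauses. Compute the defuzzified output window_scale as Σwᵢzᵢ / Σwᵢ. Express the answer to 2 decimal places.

R1 (z=21.1): wide=0.97, medium=0.91, negligible=0.54; AND[min(a, b)] → w = 0.54
R2 (z=24.0): high=0.79, wide=0.97; AND[min(a, b)] → w = 0.79
R3 (z=5.0): negligible=0.54, medium=0.91; AND[min(a, b)] → w = 0.54
Weighted average = (0.54·21.1 + 0.79·24.0 + 0.54·5.0) / (0.54 + 0.79 + 0.54)
  = 33.0540 / 1.8700 = 17.68

17.68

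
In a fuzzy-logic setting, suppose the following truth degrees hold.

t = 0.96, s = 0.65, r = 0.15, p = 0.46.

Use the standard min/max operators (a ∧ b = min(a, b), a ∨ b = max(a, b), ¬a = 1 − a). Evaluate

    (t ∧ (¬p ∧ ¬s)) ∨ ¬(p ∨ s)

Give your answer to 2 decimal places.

¬p = 1 − 0.46 = 0.54
¬s = 1 − 0.65 = 0.35
¬p ∧ ¬s = min(a, b) on (0.54, 0.35) = 0.35
t ∧ (¬p ∧ ¬s) = min(a, b) on (0.96, 0.35) = 0.35
p ∨ s = max(a, b) on (0.46, 0.65) = 0.65
¬(p ∨ s) = 1 − 0.65 = 0.35
(t ∧ (¬p ∧ ¬s)) ∨ ¬(p ∨ s) = max(a, b) on (0.35, 0.35) = 0.35

0.35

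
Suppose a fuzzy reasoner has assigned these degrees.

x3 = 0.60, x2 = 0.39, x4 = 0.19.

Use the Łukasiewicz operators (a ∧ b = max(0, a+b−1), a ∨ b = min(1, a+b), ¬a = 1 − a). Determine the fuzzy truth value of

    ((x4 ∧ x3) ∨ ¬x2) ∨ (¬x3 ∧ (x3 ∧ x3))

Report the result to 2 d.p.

0.61

x4 ∧ x3 = max(0, a+b−1) on (0.19, 0.60) = 0.00
¬x2 = 1 − 0.39 = 0.61
(x4 ∧ x3) ∨ ¬x2 = min(1, a+b) on (0.00, 0.61) = 0.61
¬x3 = 1 − 0.60 = 0.40
x3 ∧ x3 = max(0, a+b−1) on (0.60, 0.60) = 0.20
¬x3 ∧ (x3 ∧ x3) = max(0, a+b−1) on (0.40, 0.20) = 0.00
((x4 ∧ x3) ∨ ¬x2) ∨ (¬x3 ∧ (x3 ∧ x3)) = min(1, a+b) on (0.61, 0.00) = 0.61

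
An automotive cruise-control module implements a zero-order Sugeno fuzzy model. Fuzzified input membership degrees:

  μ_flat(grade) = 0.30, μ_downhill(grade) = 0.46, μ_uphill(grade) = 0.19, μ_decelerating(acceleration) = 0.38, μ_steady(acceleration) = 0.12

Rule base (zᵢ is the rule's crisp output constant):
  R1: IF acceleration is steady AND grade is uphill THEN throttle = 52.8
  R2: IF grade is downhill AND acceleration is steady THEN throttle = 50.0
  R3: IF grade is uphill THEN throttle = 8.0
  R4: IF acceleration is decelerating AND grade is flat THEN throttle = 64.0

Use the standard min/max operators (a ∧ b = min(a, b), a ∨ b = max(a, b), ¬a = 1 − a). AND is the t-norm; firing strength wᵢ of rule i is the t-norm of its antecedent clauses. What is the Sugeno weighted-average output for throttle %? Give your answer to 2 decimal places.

45.28

R1 (z=52.8): steady=0.12, uphill=0.19; AND[min(a, b)] → w = 0.12
R2 (z=50.0): downhill=0.46, steady=0.12; AND[min(a, b)] → w = 0.12
R3 (z=8.0): uphill=0.19 → w = 0.19
R4 (z=64.0): decelerating=0.38, flat=0.30; AND[min(a, b)] → w = 0.30
Weighted average = (0.12·52.8 + 0.12·50.0 + 0.19·8.0 + 0.30·64.0) / (0.12 + 0.12 + 0.19 + 0.30)
  = 33.0560 / 0.7300 = 45.28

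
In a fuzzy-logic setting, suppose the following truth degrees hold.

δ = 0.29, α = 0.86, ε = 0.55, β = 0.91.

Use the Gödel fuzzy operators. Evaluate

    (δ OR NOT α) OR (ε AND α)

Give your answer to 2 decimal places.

NOT α = 1 − 0.86 = 0.14
δ OR NOT α = max(a, b) on (0.29, 0.14) = 0.29
ε AND α = min(a, b) on (0.55, 0.86) = 0.55
(δ OR NOT α) OR (ε AND α) = max(a, b) on (0.29, 0.55) = 0.55

0.55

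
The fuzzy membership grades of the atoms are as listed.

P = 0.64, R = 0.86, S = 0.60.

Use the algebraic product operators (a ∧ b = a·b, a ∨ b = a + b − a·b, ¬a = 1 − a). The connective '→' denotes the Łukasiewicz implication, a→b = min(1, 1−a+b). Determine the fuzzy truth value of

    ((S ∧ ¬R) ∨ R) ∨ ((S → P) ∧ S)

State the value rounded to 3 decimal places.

0.949

¬R = 1 − 0.8600 = 0.1400
S ∧ ¬R = a·b on (0.6000, 0.1400) = 0.0840
(S ∧ ¬R) ∨ R = a + b − a·b on (0.0840, 0.8600) = 0.8718
S → P  [Łukasiewicz: min(1, 1−a+b)] with a=0.6000, b=0.6400 → 1.0000
(S → P) ∧ S = a·b on (1.0000, 0.6000) = 0.6000
((S ∧ ¬R) ∨ R) ∨ ((S → P) ∧ S) = a + b − a·b on (0.8718, 0.6000) = 0.9487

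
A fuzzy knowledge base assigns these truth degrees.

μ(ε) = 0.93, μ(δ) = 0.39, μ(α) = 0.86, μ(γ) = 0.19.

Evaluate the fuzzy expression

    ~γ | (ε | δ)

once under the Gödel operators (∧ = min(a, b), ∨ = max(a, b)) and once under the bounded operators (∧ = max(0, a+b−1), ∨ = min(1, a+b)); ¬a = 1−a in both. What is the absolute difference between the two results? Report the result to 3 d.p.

Under Gödel:
  ~γ = 1 − 0.19 = 0.81
  ε | δ = max(a, b) on (0.93, 0.39) = 0.93
  ~γ | (ε | δ) = max(a, b) on (0.81, 0.93) = 0.93
  → value = 0.9300
Under bounded:
  ~γ = 1 − 0.19 = 0.81
  ε | δ = min(1, a+b) on (0.93, 0.39) = 1.00
  ~γ | (ε | δ) = min(1, a+b) on (0.81, 1.00) = 1.00
  → value = 1.0000
|0.9300 − 1.0000| = 0.070

0.070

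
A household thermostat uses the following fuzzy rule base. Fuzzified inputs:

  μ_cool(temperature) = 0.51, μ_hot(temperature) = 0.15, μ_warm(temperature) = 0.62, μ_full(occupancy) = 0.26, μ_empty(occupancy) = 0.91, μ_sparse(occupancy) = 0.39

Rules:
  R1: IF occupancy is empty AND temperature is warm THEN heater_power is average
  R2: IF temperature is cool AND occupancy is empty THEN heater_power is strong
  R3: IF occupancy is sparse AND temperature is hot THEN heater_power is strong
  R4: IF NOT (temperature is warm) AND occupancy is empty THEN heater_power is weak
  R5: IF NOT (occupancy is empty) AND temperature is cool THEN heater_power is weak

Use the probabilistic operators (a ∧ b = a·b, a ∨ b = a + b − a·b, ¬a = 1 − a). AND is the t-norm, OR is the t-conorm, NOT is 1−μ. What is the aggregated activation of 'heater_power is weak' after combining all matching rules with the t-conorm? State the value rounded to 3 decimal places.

R1: empty=0.91, warm=0.62; AND[a·b] → w = 0.5642
R2: cool=0.51, empty=0.91; AND[a·b] → w = 0.4641
R3: sparse=0.39, hot=0.15; AND[a·b] → w = 0.0585
R4: ¬warm=1−0.62=0.38, empty=0.91; AND[a·b] → w = 0.3458
R5: ¬empty=1−0.91=0.09, cool=0.51; AND[a·b] → w = 0.0459
Rules with consequent 'weak': {R4, R5} → strengths 0.3458, 0.0459
Aggregate via t-conorm [a + b − a·b]: 0.3758

0.376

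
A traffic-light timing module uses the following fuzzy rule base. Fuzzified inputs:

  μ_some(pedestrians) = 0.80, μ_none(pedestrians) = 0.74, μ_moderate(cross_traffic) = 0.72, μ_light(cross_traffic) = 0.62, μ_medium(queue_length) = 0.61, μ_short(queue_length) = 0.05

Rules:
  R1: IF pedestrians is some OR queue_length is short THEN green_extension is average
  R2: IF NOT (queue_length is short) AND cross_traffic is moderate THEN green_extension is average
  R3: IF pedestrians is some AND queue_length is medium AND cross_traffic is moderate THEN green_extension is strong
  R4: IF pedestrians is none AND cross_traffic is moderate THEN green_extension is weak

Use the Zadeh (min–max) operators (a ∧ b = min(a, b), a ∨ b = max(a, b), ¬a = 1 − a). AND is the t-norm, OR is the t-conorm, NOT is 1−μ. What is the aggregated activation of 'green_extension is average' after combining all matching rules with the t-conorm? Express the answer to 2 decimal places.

0.80

R1: some=0.80, short=0.05; OR[max(a, b)] → w = 0.80
R2: ¬short=1−0.05=0.95, moderate=0.72; AND[min(a, b)] → w = 0.72
R3: some=0.80, medium=0.61, moderate=0.72; AND[min(a, b)] → w = 0.61
R4: none=0.74, moderate=0.72; AND[min(a, b)] → w = 0.72
Rules with consequent 'average': {R1, R2} → strengths 0.80, 0.72
Aggregate via t-conorm [max(a, b)]: 0.80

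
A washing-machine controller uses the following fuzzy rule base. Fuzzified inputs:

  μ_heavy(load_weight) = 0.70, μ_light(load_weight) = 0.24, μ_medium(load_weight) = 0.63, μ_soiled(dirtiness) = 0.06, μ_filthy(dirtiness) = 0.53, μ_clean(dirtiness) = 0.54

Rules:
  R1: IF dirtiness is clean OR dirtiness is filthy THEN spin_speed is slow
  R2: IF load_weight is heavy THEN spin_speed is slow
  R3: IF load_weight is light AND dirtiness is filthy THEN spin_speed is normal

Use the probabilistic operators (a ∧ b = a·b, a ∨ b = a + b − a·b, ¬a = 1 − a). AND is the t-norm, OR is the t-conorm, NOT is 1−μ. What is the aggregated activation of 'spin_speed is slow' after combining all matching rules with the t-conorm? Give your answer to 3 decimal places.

0.935

R1: clean=0.54, filthy=0.53; OR[a + b − a·b] → w = 0.7838
R2: heavy=0.70 → w = 0.7000
R3: light=0.24, filthy=0.53; AND[a·b] → w = 0.1272
Rules with consequent 'slow': {R1, R2} → strengths 0.7838, 0.7000
Aggregate via t-conorm [a + b − a·b]: 0.9351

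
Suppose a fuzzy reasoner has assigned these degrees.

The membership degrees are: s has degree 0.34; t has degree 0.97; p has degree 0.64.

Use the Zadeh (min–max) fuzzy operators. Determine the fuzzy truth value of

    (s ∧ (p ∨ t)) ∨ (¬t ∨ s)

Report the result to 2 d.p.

p ∨ t = max(a, b) on (0.64, 0.97) = 0.97
s ∧ (p ∨ t) = min(a, b) on (0.34, 0.97) = 0.34
¬t = 1 − 0.97 = 0.03
¬t ∨ s = max(a, b) on (0.03, 0.34) = 0.34
(s ∧ (p ∨ t)) ∨ (¬t ∨ s) = max(a, b) on (0.34, 0.34) = 0.34

0.34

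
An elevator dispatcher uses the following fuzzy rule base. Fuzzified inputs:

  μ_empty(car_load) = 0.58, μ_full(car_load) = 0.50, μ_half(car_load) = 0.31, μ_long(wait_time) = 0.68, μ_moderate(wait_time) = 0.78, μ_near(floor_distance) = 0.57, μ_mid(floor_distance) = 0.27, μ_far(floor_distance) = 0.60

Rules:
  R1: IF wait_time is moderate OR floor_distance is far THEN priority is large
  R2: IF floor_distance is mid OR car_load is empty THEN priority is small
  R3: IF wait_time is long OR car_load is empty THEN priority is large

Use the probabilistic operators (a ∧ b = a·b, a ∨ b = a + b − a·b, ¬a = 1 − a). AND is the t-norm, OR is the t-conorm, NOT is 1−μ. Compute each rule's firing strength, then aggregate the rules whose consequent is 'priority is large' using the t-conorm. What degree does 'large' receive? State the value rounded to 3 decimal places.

R1: moderate=0.78, far=0.60; OR[a + b − a·b] → w = 0.9120
R2: mid=0.27, empty=0.58; OR[a + b − a·b] → w = 0.6934
R3: long=0.68, empty=0.58; OR[a + b − a·b] → w = 0.8656
Rules with consequent 'large': {R1, R3} → strengths 0.9120, 0.8656
Aggregate via t-conorm [a + b − a·b]: 0.9882

0.988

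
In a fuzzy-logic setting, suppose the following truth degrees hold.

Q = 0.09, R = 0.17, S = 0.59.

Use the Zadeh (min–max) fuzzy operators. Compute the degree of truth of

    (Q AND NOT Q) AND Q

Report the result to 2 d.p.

NOT Q = 1 − 0.09 = 0.91
Q AND NOT Q = min(a, b) on (0.09, 0.91) = 0.09
(Q AND NOT Q) AND Q = min(a, b) on (0.09, 0.09) = 0.09

0.09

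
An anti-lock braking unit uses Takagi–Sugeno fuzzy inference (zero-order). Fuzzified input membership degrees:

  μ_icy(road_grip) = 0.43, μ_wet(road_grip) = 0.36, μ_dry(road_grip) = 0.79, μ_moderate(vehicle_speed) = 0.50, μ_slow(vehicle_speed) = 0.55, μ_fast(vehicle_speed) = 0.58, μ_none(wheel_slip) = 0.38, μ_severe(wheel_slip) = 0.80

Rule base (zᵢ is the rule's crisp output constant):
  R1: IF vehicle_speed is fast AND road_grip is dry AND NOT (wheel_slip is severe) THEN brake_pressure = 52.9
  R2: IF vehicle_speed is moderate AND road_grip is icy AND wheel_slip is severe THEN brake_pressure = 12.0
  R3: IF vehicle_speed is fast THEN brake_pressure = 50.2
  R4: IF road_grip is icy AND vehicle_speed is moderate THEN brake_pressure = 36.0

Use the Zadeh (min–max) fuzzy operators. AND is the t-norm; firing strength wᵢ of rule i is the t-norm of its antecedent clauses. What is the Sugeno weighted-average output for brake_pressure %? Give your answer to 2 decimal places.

36.79

R1 (z=52.9): fast=0.58, dry=0.79, ¬severe=1−0.80=0.20; AND[min(a, b)] → w = 0.20
R2 (z=12.0): moderate=0.50, icy=0.43, severe=0.80; AND[min(a, b)] → w = 0.43
R3 (z=50.2): fast=0.58 → w = 0.58
R4 (z=36.0): icy=0.43, moderate=0.50; AND[min(a, b)] → w = 0.43
Weighted average = (0.20·52.9 + 0.43·12.0 + 0.58·50.2 + 0.43·36.0) / (0.20 + 0.43 + 0.58 + 0.43)
  = 60.3360 / 1.6400 = 36.79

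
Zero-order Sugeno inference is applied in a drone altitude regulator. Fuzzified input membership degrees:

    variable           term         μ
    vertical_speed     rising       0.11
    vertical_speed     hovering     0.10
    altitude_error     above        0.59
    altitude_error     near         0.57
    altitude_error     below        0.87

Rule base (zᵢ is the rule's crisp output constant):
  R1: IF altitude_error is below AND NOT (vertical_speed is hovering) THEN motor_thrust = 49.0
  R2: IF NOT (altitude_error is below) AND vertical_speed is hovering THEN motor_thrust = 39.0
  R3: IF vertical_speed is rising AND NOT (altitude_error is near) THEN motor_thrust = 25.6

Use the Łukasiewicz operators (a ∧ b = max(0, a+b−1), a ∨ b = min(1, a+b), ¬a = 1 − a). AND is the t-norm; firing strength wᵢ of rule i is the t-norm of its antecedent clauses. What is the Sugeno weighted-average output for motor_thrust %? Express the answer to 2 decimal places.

49.00

R1 (z=49.0): below=0.87, ¬hovering=1−0.10=0.90; AND[max(0, a+b−1)] → w = 0.77
R2 (z=39.0): ¬below=1−0.87=0.13, hovering=0.10; AND[max(0, a+b−1)] → w = 0.00
R3 (z=25.6): rising=0.11, ¬near=1−0.57=0.43; AND[max(0, a+b−1)] → w = 0.00
Weighted average = (0.77·49.0 + 0.00·39.0 + 0.00·25.6) / (0.77 + 0.00 + 0.00)
  = 37.7300 / 0.7700 = 49.00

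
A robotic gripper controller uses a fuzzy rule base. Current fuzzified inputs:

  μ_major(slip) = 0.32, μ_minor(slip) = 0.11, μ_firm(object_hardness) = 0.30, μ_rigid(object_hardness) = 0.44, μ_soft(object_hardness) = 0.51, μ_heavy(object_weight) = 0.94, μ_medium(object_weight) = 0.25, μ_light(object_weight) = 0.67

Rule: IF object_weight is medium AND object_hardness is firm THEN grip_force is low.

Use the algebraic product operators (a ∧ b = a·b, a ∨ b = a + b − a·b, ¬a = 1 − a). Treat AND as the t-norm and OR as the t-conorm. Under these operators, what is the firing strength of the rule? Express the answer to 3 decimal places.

0.075

firing strength: medium=0.25, firm=0.30; AND[a·b] → w = 0.0750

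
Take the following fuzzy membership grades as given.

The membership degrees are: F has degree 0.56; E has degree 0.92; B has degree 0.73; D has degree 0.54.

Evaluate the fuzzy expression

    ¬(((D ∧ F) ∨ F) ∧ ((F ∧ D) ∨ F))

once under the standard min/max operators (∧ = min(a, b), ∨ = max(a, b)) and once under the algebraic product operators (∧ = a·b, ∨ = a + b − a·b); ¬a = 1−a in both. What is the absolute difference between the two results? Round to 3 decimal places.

0.080

Under standard min/max:
  D ∧ F = min(a, b) on (0.54, 0.56) = 0.54
  (D ∧ F) ∨ F = max(a, b) on (0.54, 0.56) = 0.56
  F ∧ D = min(a, b) on (0.56, 0.54) = 0.54
  (F ∧ D) ∨ F = max(a, b) on (0.54, 0.56) = 0.56
  ((D ∧ F) ∨ F) ∧ ((F ∧ D) ∨ F) = min(a, b) on (0.56, 0.56) = 0.56
  ¬(((D ∧ F) ∨ F) ∧ ((F ∧ D) ∨ F)) = 1 − 0.56 = 0.44
  → value = 0.4400
Under algebraic product:
  D ∧ F = a·b on (0.5400, 0.5600) = 0.3024
  (D ∧ F) ∨ F = a + b − a·b on (0.3024, 0.5600) = 0.6931
  F ∧ D = a·b on (0.5600, 0.5400) = 0.3024
  (F ∧ D) ∨ F = a + b − a·b on (0.3024, 0.5600) = 0.6931
  ((D ∧ F) ∨ F) ∧ ((F ∧ D) ∨ F) = a·b on (0.6931, 0.6931) = 0.4803
  ¬(((D ∧ F) ∨ F) ∧ ((F ∧ D) ∨ F)) = 1 − 0.4803 = 0.5197
  → value = 0.5197
|0.4400 − 0.5197| = 0.080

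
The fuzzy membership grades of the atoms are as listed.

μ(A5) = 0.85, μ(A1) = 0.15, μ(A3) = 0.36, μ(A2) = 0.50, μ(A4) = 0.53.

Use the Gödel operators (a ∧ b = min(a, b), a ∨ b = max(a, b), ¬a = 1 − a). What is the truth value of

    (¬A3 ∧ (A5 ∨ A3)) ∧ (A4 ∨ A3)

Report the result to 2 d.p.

0.53

¬A3 = 1 − 0.36 = 0.64
A5 ∨ A3 = max(a, b) on (0.85, 0.36) = 0.85
¬A3 ∧ (A5 ∨ A3) = min(a, b) on (0.64, 0.85) = 0.64
A4 ∨ A3 = max(a, b) on (0.53, 0.36) = 0.53
(¬A3 ∧ (A5 ∨ A3)) ∧ (A4 ∨ A3) = min(a, b) on (0.64, 0.53) = 0.53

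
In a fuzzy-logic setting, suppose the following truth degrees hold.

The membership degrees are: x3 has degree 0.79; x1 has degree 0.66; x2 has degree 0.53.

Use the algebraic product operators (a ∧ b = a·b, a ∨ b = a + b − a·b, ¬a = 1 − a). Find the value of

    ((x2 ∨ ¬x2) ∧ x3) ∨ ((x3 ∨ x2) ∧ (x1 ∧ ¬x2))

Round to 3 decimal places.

¬x2 = 1 − 0.5300 = 0.4700
x2 ∨ ¬x2 = a + b − a·b on (0.5300, 0.4700) = 0.7509
(x2 ∨ ¬x2) ∧ x3 = a·b on (0.7509, 0.7900) = 0.5932
x3 ∨ x2 = a + b − a·b on (0.7900, 0.5300) = 0.9013
¬x2 = 1 − 0.5300 = 0.4700
x1 ∧ ¬x2 = a·b on (0.6600, 0.4700) = 0.3102
(x3 ∨ x2) ∧ (x1 ∧ ¬x2) = a·b on (0.9013, 0.3102) = 0.2796
((x2 ∨ ¬x2) ∧ x3) ∨ ((x3 ∨ x2) ∧ (x1 ∧ ¬x2)) = a + b − a·b on (0.5932, 0.2796) = 0.7069

0.707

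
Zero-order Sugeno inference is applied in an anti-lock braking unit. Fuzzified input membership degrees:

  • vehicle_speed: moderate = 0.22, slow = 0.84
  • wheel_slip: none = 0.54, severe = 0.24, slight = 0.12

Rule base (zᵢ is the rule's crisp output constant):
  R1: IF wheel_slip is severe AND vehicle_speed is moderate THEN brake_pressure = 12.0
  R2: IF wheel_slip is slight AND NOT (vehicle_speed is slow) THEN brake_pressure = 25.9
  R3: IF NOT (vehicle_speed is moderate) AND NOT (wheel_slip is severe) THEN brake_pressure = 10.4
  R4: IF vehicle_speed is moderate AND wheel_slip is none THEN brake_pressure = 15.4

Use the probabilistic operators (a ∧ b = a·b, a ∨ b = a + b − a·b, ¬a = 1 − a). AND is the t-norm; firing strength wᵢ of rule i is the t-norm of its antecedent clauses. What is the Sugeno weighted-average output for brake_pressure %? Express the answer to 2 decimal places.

11.65

R1 (z=12.0): severe=0.24, moderate=0.22; AND[a·b] → w = 0.0528
R2 (z=25.9): slight=0.12, ¬slow=1−0.84=0.16; AND[a·b] → w = 0.0192
R3 (z=10.4): ¬moderate=1−0.22=0.78, ¬severe=1−0.24=0.76; AND[a·b] → w = 0.5928
R4 (z=15.4): moderate=0.22, none=0.54; AND[a·b] → w = 0.1188
Weighted average = (0.0528·12.0 + 0.0192·25.9 + 0.5928·10.4 + 0.1188·15.4) / (0.0528 + 0.0192 + 0.5928 + 0.1188)
  = 9.1255 / 0.7836 = 11.65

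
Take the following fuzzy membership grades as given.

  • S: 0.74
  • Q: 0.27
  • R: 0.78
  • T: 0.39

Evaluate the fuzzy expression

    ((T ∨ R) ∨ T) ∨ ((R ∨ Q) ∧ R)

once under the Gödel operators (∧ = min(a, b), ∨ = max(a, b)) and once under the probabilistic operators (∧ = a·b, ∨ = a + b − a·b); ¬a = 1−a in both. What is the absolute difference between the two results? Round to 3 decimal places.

Under Gödel:
  T ∨ R = max(a, b) on (0.39, 0.78) = 0.78
  (T ∨ R) ∨ T = max(a, b) on (0.78, 0.39) = 0.78
  R ∨ Q = max(a, b) on (0.78, 0.27) = 0.78
  (R ∨ Q) ∧ R = min(a, b) on (0.78, 0.78) = 0.78
  ((T ∨ R) ∨ T) ∨ ((R ∨ Q) ∧ R) = max(a, b) on (0.78, 0.78) = 0.78
  → value = 0.7800
Under probabilistic:
  T ∨ R = a + b − a·b on (0.3900, 0.7800) = 0.8658
  (T ∨ R) ∨ T = a + b − a·b on (0.8658, 0.3900) = 0.9181
  R ∨ Q = a + b − a·b on (0.7800, 0.2700) = 0.8394
  (R ∨ Q) ∧ R = a·b on (0.8394, 0.7800) = 0.6547
  ((T ∨ R) ∨ T) ∨ ((R ∨ Q) ∧ R) = a + b − a·b on (0.9181, 0.6547) = 0.9717
  → value = 0.9717
|0.7800 − 0.9717| = 0.192

0.192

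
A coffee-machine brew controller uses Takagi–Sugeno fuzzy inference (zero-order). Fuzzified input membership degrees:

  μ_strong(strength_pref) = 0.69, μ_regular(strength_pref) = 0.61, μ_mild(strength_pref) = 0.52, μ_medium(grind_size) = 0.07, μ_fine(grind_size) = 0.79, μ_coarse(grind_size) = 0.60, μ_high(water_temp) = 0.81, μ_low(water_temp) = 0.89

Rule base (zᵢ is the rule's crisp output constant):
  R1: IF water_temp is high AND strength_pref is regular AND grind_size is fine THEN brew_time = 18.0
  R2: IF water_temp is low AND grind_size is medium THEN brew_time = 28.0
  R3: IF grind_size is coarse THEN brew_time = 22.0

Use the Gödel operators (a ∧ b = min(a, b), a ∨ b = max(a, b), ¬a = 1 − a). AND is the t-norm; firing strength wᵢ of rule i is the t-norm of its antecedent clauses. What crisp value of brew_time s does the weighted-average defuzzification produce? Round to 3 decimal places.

R1 (z=18.0): high=0.81, regular=0.61, fine=0.79; AND[min(a, b)] → w = 0.61
R2 (z=28.0): low=0.89, medium=0.07; AND[min(a, b)] → w = 0.07
R3 (z=22.0): coarse=0.60 → w = 0.60
Weighted average = (0.61·18.0 + 0.07·28.0 + 0.60·22.0) / (0.61 + 0.07 + 0.60)
  = 26.1400 / 1.2800 = 20.422

20.422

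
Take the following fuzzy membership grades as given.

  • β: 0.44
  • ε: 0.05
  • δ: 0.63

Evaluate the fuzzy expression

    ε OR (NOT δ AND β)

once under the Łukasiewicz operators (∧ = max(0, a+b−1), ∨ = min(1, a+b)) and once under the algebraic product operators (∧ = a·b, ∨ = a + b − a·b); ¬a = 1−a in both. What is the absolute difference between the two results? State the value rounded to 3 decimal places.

Under Łukasiewicz:
  NOT δ = 1 − 0.63 = 0.37
  NOT δ AND β = max(0, a+b−1) on (0.37, 0.44) = 0.00
  ε OR (NOT δ AND β) = min(1, a+b) on (0.05, 0.00) = 0.05
  → value = 0.0500
Under algebraic product:
  NOT δ = 1 − 0.6300 = 0.3700
  NOT δ AND β = a·b on (0.3700, 0.4400) = 0.1628
  ε OR (NOT δ AND β) = a + b − a·b on (0.0500, 0.1628) = 0.2047
  → value = 0.2047
|0.0500 − 0.2047| = 0.155

0.155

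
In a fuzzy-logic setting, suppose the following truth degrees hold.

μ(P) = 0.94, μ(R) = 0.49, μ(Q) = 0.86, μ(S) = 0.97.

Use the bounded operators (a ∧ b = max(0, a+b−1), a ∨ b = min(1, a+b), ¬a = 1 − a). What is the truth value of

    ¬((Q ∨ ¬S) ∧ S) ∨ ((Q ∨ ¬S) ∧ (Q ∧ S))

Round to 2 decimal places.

¬S = 1 − 0.97 = 0.03
Q ∨ ¬S = min(1, a+b) on (0.86, 0.03) = 0.89
(Q ∨ ¬S) ∧ S = max(0, a+b−1) on (0.89, 0.97) = 0.86
¬((Q ∨ ¬S) ∧ S) = 1 − 0.86 = 0.14
¬S = 1 − 0.97 = 0.03
Q ∨ ¬S = min(1, a+b) on (0.86, 0.03) = 0.89
Q ∧ S = max(0, a+b−1) on (0.86, 0.97) = 0.83
(Q ∨ ¬S) ∧ (Q ∧ S) = max(0, a+b−1) on (0.89, 0.83) = 0.72
¬((Q ∨ ¬S) ∧ S) ∨ ((Q ∨ ¬S) ∧ (Q ∧ S)) = min(1, a+b) on (0.14, 0.72) = 0.86

0.86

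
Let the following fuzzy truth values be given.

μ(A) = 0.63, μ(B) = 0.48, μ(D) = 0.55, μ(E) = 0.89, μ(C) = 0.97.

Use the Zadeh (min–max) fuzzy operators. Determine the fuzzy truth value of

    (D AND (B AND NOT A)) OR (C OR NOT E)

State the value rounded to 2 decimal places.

0.97

NOT A = 1 − 0.63 = 0.37
B AND NOT A = min(a, b) on (0.48, 0.37) = 0.37
D AND (B AND NOT A) = min(a, b) on (0.55, 0.37) = 0.37
NOT E = 1 − 0.89 = 0.11
C OR NOT E = max(a, b) on (0.97, 0.11) = 0.97
(D AND (B AND NOT A)) OR (C OR NOT E) = max(a, b) on (0.37, 0.97) = 0.97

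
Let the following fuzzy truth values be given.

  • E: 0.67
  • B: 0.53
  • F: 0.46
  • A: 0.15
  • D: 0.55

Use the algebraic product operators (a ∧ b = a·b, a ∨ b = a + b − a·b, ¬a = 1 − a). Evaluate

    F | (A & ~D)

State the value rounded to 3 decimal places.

~D = 1 − 0.5500 = 0.4500
A & ~D = a·b on (0.1500, 0.4500) = 0.0675
F | (A & ~D) = a + b − a·b on (0.4600, 0.0675) = 0.4964

0.496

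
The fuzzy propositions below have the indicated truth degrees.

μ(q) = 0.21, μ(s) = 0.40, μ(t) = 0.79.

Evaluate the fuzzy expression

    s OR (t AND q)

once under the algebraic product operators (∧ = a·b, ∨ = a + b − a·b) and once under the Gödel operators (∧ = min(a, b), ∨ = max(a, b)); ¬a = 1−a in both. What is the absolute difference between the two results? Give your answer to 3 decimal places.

Under algebraic product:
  t AND q = a·b on (0.7900, 0.2100) = 0.1659
  s OR (t AND q) = a + b − a·b on (0.4000, 0.1659) = 0.4995
  → value = 0.4995
Under Gödel:
  t AND q = min(a, b) on (0.79, 0.21) = 0.21
  s OR (t AND q) = max(a, b) on (0.40, 0.21) = 0.40
  → value = 0.4000
|0.4995 − 0.4000| = 0.100

0.100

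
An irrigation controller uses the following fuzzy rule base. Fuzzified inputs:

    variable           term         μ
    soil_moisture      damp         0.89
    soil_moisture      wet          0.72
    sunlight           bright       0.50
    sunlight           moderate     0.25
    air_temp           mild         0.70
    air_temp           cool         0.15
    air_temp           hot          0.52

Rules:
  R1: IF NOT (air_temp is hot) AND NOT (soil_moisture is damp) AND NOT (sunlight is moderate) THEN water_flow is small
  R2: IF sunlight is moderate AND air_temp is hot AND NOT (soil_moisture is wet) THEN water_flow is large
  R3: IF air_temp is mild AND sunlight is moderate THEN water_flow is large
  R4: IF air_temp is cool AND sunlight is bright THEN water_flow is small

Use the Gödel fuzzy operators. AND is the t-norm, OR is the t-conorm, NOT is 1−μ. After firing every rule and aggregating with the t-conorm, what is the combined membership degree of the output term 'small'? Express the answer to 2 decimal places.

R1: ¬hot=1−0.52=0.48, ¬damp=1−0.89=0.11, ¬moderate=1−0.25=0.75; AND[min(a, b)] → w = 0.11
R2: moderate=0.25, hot=0.52, ¬wet=1−0.72=0.28; AND[min(a, b)] → w = 0.25
R3: mild=0.70, moderate=0.25; AND[min(a, b)] → w = 0.25
R4: cool=0.15, bright=0.50; AND[min(a, b)] → w = 0.15
Rules with consequent 'small': {R1, R4} → strengths 0.11, 0.15
Aggregate via t-conorm [max(a, b)]: 0.15

0.15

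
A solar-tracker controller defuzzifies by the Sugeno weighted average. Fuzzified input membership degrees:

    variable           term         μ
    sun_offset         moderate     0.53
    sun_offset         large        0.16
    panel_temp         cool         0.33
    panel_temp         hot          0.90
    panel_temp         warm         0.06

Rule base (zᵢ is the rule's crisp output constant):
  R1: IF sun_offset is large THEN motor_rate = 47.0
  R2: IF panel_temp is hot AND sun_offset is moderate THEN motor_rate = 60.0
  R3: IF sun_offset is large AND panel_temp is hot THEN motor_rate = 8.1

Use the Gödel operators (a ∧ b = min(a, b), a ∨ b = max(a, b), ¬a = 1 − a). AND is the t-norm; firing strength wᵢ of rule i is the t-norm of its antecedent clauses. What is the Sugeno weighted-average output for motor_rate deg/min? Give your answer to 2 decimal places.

47.78

R1 (z=47.0): large=0.16 → w = 0.16
R2 (z=60.0): hot=0.90, moderate=0.53; AND[min(a, b)] → w = 0.53
R3 (z=8.1): large=0.16, hot=0.90; AND[min(a, b)] → w = 0.16
Weighted average = (0.16·47.0 + 0.53·60.0 + 0.16·8.1) / (0.16 + 0.53 + 0.16)
  = 40.6160 / 0.8500 = 47.78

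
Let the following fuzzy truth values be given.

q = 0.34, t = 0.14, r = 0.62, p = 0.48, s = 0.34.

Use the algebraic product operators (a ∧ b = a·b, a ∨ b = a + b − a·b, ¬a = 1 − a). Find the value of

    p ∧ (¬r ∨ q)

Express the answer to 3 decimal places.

¬r = 1 − 0.6200 = 0.3800
¬r ∨ q = a + b − a·b on (0.3800, 0.3400) = 0.5908
p ∧ (¬r ∨ q) = a·b on (0.4800, 0.5908) = 0.2836

0.284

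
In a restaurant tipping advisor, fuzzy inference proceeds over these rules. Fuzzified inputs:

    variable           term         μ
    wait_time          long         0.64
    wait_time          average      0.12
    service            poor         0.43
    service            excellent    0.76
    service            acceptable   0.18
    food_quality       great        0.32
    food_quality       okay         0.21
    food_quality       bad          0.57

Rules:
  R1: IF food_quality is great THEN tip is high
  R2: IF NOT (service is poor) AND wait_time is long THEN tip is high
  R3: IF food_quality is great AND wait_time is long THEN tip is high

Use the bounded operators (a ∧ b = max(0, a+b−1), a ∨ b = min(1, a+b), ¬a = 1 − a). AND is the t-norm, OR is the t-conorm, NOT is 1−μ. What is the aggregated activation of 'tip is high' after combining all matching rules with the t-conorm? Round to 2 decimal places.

0.53

R1: great=0.32 → w = 0.32
R2: ¬poor=1−0.43=0.57, long=0.64; AND[max(0, a+b−1)] → w = 0.21
R3: great=0.32, long=0.64; AND[max(0, a+b−1)] → w = 0.00
Rules with consequent 'high': {R1, R2, R3} → strengths 0.32, 0.21, 0.00
Aggregate via t-conorm [min(1, a+b)]: 0.53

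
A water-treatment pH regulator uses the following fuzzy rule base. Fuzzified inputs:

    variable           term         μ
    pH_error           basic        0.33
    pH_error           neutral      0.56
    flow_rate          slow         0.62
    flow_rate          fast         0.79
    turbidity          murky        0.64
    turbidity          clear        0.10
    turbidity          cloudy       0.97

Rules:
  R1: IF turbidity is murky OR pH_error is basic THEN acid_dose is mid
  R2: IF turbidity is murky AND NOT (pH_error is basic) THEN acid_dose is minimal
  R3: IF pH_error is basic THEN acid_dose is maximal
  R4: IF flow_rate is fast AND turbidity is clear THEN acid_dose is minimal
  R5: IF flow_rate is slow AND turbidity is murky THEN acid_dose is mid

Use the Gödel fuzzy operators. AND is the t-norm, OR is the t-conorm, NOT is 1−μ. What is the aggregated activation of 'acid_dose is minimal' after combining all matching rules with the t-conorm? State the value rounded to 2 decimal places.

R1: murky=0.64, basic=0.33; OR[max(a, b)] → w = 0.64
R2: murky=0.64, ¬basic=1−0.33=0.67; AND[min(a, b)] → w = 0.64
R3: basic=0.33 → w = 0.33
R4: fast=0.79, clear=0.10; AND[min(a, b)] → w = 0.10
R5: slow=0.62, murky=0.64; AND[min(a, b)] → w = 0.62
Rules with consequent 'minimal': {R2, R4} → strengths 0.64, 0.10
Aggregate via t-conorm [max(a, b)]: 0.64

0.64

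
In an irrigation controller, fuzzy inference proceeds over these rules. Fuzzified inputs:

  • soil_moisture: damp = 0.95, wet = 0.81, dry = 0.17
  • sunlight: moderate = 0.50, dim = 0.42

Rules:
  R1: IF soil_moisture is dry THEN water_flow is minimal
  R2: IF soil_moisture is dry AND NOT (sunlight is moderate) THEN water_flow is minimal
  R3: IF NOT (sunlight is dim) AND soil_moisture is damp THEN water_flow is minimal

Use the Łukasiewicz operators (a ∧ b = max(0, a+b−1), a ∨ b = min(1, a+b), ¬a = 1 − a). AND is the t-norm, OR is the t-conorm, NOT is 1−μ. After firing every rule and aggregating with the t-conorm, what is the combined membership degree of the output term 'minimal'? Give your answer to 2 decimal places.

0.70

R1: dry=0.17 → w = 0.17
R2: dry=0.17, ¬moderate=1−0.50=0.50; AND[max(0, a+b−1)] → w = 0.00
R3: ¬dim=1−0.42=0.58, damp=0.95; AND[max(0, a+b−1)] → w = 0.53
Rules with consequent 'minimal': {R1, R2, R3} → strengths 0.17, 0.00, 0.53
Aggregate via t-conorm [min(1, a+b)]: 0.70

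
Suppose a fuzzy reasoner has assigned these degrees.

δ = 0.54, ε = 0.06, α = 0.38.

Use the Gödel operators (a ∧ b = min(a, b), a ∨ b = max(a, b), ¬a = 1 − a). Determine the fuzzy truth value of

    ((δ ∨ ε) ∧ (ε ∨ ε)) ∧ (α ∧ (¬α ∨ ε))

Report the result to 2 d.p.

δ ∨ ε = max(a, b) on (0.54, 0.06) = 0.54
ε ∨ ε = max(a, b) on (0.06, 0.06) = 0.06
(δ ∨ ε) ∧ (ε ∨ ε) = min(a, b) on (0.54, 0.06) = 0.06
¬α = 1 − 0.38 = 0.62
¬α ∨ ε = max(a, b) on (0.62, 0.06) = 0.62
α ∧ (¬α ∨ ε) = min(a, b) on (0.38, 0.62) = 0.38
((δ ∨ ε) ∧ (ε ∨ ε)) ∧ (α ∧ (¬α ∨ ε)) = min(a, b) on (0.06, 0.38) = 0.06

0.06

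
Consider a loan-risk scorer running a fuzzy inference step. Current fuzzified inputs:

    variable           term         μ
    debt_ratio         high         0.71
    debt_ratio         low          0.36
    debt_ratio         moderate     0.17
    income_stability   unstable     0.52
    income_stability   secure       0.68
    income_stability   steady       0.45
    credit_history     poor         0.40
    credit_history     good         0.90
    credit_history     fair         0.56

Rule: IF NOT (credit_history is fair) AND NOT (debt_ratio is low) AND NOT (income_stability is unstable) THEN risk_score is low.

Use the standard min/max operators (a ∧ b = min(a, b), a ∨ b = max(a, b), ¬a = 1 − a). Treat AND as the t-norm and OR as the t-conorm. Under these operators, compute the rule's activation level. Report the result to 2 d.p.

firing strength: ¬fair=1−0.56=0.44, ¬low=1−0.36=0.64, ¬unstable=1−0.52=0.48; AND[min(a, b)] → w = 0.44

0.44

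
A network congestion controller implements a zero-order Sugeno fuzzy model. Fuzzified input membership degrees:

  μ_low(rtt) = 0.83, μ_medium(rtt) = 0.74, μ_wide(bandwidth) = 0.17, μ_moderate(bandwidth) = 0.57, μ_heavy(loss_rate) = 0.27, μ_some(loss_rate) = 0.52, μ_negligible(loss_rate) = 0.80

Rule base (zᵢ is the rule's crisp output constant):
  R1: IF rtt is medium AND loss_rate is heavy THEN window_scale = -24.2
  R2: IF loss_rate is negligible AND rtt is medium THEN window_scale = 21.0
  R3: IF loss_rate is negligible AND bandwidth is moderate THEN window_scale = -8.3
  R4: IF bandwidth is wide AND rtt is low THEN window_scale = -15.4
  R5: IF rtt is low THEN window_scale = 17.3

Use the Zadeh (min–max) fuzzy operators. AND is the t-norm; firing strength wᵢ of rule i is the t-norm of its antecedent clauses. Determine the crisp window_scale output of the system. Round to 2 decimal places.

6.21

R1 (z=-24.2): medium=0.74, heavy=0.27; AND[min(a, b)] → w = 0.27
R2 (z=21.0): negligible=0.80, medium=0.74; AND[min(a, b)] → w = 0.74
R3 (z=-8.3): negligible=0.80, moderate=0.57; AND[min(a, b)] → w = 0.57
R4 (z=-15.4): wide=0.17, low=0.83; AND[min(a, b)] → w = 0.17
R5 (z=17.3): low=0.83 → w = 0.83
Weighted average = (0.27·-24.2 + 0.74·21.0 + 0.57·-8.3 + 0.17·-15.4 + 0.83·17.3) / (0.27 + 0.74 + 0.57 + 0.17 + 0.83)
  = 16.0160 / 2.5800 = 6.21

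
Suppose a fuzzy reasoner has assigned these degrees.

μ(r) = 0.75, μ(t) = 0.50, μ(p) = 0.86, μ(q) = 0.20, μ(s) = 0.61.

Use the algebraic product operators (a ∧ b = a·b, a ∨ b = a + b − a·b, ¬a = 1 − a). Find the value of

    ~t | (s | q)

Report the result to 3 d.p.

~t = 1 − 0.5000 = 0.5000
s | q = a + b − a·b on (0.6100, 0.2000) = 0.6880
~t | (s | q) = a + b − a·b on (0.5000, 0.6880) = 0.8440

0.844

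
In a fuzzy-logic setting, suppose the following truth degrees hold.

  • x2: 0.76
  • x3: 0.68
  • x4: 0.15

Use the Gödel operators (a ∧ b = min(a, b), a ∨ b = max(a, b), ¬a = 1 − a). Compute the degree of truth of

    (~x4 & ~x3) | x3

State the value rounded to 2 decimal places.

~x4 = 1 − 0.15 = 0.85
~x3 = 1 − 0.68 = 0.32
~x4 & ~x3 = min(a, b) on (0.85, 0.32) = 0.32
(~x4 & ~x3) | x3 = max(a, b) on (0.32, 0.68) = 0.68

0.68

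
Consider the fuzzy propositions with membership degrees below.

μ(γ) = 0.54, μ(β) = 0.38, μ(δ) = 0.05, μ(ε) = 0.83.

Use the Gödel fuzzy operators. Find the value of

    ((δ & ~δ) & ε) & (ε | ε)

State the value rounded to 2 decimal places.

~δ = 1 − 0.05 = 0.95
δ & ~δ = min(a, b) on (0.05, 0.95) = 0.05
(δ & ~δ) & ε = min(a, b) on (0.05, 0.83) = 0.05
ε | ε = max(a, b) on (0.83, 0.83) = 0.83
((δ & ~δ) & ε) & (ε | ε) = min(a, b) on (0.05, 0.83) = 0.05

0.05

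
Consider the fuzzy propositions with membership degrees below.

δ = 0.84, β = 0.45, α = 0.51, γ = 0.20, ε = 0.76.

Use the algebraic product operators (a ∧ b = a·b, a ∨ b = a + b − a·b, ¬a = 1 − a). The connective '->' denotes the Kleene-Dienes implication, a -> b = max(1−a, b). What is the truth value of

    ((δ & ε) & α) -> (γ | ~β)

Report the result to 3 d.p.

0.674

δ & ε = a·b on (0.8400, 0.7600) = 0.6384
(δ & ε) & α = a·b on (0.6384, 0.5100) = 0.3256
~β = 1 − 0.4500 = 0.5500
γ | ~β = a + b − a·b on (0.2000, 0.5500) = 0.6400
((δ & ε) & α) -> (γ | ~β)  [Kleene-Dienes: max(1−a, b)] with a=0.3256, b=0.6400 → 0.6744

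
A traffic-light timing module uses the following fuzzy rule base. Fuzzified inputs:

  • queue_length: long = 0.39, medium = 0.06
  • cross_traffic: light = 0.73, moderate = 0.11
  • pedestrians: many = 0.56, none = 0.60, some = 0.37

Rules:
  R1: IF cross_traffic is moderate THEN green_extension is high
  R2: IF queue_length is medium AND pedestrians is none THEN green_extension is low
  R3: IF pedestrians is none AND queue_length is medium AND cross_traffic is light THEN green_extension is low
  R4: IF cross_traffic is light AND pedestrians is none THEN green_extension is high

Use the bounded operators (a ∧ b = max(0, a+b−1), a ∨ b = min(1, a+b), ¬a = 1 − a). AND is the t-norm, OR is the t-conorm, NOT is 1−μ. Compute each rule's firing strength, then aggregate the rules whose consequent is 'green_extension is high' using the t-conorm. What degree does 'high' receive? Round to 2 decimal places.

0.44

R1: moderate=0.11 → w = 0.11
R2: medium=0.06, none=0.60; AND[max(0, a+b−1)] → w = 0.00
R3: none=0.60, medium=0.06, light=0.73; AND[max(0, a+b−1)] → w = 0.00
R4: light=0.73, none=0.60; AND[max(0, a+b−1)] → w = 0.33
Rules with consequent 'high': {R1, R4} → strengths 0.11, 0.33
Aggregate via t-conorm [min(1, a+b)]: 0.44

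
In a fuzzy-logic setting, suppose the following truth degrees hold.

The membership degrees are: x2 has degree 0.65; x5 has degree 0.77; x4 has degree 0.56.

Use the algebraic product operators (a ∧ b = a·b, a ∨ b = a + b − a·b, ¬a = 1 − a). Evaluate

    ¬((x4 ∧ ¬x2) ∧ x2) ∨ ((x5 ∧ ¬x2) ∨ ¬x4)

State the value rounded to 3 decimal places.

¬x2 = 1 − 0.6500 = 0.3500
x4 ∧ ¬x2 = a·b on (0.5600, 0.3500) = 0.1960
(x4 ∧ ¬x2) ∧ x2 = a·b on (0.1960, 0.6500) = 0.1274
¬((x4 ∧ ¬x2) ∧ x2) = 1 − 0.1274 = 0.8726
¬x2 = 1 − 0.6500 = 0.3500
x5 ∧ ¬x2 = a·b on (0.7700, 0.3500) = 0.2695
¬x4 = 1 − 0.5600 = 0.4400
(x5 ∧ ¬x2) ∨ ¬x4 = a + b − a·b on (0.2695, 0.4400) = 0.5909
¬((x4 ∧ ¬x2) ∧ x2) ∨ ((x5 ∧ ¬x2) ∨ ¬x4) = a + b − a·b on (0.8726, 0.5909) = 0.9479

0.948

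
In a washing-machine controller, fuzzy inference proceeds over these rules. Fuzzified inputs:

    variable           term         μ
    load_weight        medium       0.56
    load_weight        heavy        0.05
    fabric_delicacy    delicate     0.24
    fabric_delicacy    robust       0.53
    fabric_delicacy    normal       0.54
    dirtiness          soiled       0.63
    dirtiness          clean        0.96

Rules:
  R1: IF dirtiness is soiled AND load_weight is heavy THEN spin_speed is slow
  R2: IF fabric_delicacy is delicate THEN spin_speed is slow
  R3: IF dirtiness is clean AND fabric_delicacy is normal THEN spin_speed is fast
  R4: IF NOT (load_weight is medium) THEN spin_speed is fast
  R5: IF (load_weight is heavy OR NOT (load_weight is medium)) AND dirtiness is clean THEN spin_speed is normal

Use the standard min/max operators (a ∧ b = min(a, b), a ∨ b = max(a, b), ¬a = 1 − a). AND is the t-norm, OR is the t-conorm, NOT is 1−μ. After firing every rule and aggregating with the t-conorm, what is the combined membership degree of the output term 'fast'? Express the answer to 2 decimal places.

0.54

R1: soiled=0.63, heavy=0.05; AND[min(a, b)] → w = 0.05
R2: delicate=0.24 → w = 0.24
R3: clean=0.96, normal=0.54; AND[min(a, b)] → w = 0.54
R4: ¬medium=1−0.56=0.44 → w = 0.44
R5: (heavy=0.05 OR ¬medium=1−0.56=0.44) = 0.44; AND[min(a, b)] with clean=0.96 → w = 0.44
Rules with consequent 'fast': {R3, R4} → strengths 0.54, 0.44
Aggregate via t-conorm [max(a, b)]: 0.54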